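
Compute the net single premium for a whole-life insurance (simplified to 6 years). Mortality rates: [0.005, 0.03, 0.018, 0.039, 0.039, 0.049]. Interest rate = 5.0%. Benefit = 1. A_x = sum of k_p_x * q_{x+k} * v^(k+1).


v = 0.952381
Year 0: k_p_x=1.0, q=0.005, term=0.004762
Year 1: k_p_x=0.995, q=0.03, term=0.027075
Year 2: k_p_x=0.96515, q=0.018, term=0.015007
Year 3: k_p_x=0.947777, q=0.039, term=0.03041
Year 4: k_p_x=0.910814, q=0.039, term=0.027832
Year 5: k_p_x=0.875292, q=0.049, term=0.032005
A_x = 0.1371


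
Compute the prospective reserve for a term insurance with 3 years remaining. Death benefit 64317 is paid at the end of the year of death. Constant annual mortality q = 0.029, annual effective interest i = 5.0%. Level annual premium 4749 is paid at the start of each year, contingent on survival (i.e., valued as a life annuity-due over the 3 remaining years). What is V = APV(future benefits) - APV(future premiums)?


v = 1/(1+i) = 0.952381
APV(future benefits) per unit = sum_{k=0}^{2} k_p_x * q * v^(k+1) = 0.076779
APV(future benefits) = 64317 * 0.076779 = 4938.2255
Life annuity-due factor ä_{x:3} = sum_{k=0}^{2} k_p_x * v^k = 2.779946
APV(future premiums) = 4749 * 2.779946 = 13201.9659
V = 4938.2255 - 13201.9659
= -8263.7404


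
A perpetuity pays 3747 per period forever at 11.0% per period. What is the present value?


PV = PMT / i
= 3747 / 0.11
= 34063.6364


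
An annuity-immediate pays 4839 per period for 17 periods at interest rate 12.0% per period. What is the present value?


PV = PMT * (1 - (1+i)^(-n)) / i
= 4839 * (1 - (1+0.12)^(-17)) / 0.12
= 4839 * (1 - 0.145644) / 0.12
= 4839 * 7.11963
= 34451.892


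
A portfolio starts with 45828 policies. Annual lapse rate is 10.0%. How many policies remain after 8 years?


remaining = initial * (1 - lapse)^years
= 45828 * (1 - 0.1)^8
= 45828 * 0.430467
= 19727.4513


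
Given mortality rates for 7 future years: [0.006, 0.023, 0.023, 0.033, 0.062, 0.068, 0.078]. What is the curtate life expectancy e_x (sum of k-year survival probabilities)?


e_x = sum_{k=1}^{n} k_p_x
k_p_x values:
  1_p_x = 0.994
  2_p_x = 0.971138
  3_p_x = 0.948802
  4_p_x = 0.917491
  5_p_x = 0.860607
  6_p_x = 0.802086
  7_p_x = 0.739523
e_x = 6.2336


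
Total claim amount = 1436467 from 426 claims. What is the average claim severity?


severity = total / number
= 1436467 / 426
= 3371.9883


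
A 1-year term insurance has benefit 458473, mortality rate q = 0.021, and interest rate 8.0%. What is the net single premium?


NSP = benefit * q * v
v = 1/(1+i) = 0.925926
NSP = 458473 * 0.021 * 0.925926
= 8914.7528


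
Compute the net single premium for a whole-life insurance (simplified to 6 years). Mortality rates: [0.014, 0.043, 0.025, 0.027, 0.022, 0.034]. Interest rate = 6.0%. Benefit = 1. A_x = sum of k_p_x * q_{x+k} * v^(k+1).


v = 0.943396
Year 0: k_p_x=1.0, q=0.014, term=0.013208
Year 1: k_p_x=0.986, q=0.043, term=0.037734
Year 2: k_p_x=0.943602, q=0.025, term=0.019807
Year 3: k_p_x=0.920012, q=0.027, term=0.019676
Year 4: k_p_x=0.895172, q=0.022, term=0.014716
Year 5: k_p_x=0.875478, q=0.034, term=0.020984
A_x = 0.1261


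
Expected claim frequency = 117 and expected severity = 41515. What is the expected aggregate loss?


E[S] = E[N] * E[X]
= 117 * 41515
= 4.8573e+06


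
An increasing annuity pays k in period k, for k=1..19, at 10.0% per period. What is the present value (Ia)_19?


(Ia)_n = sum_{k=1}^{n} k * v^k, v = 1/(1+i)
v = 0.909091
Sum computed term by term:
(Ia)_19 = 60.9476


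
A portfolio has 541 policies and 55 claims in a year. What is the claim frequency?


frequency = claims / policies
= 55 / 541
= 0.1017


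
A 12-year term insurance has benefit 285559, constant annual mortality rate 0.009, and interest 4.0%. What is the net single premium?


NSP = benefit * sum_{k=0}^{n-1} k_p_x * q * v^(k+1)
With constant q=0.009, v=0.961538
Sum = 0.080746
NSP = 285559 * 0.080746
= 23057.8203


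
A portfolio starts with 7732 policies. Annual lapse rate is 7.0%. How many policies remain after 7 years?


remaining = initial * (1 - lapse)^years
= 7732 * (1 - 0.07)^7
= 7732 * 0.601701
= 4652.3511


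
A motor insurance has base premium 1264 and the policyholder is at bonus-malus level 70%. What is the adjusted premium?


adjusted = base * BM_level / 100
= 1264 * 70 / 100
= 1264 * 0.7
= 884.8


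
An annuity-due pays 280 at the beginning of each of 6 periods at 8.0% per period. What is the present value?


PV_due = PMT * (1-(1+i)^(-n))/i * (1+i)
PV_immediate = 1294.4063
PV_due = 1294.4063 * 1.08
= 1397.9588


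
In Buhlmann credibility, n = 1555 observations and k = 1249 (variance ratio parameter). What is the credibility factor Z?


Z = n / (n + k)
= 1555 / (1555 + 1249)
= 1555 / 2804
= 0.5546


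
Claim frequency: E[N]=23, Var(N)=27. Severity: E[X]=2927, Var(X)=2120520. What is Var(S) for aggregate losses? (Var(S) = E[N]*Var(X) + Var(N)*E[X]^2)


Var(S) = E[N]*Var(X) + Var(N)*E[X]^2
= 23*2120520 + 27*2927^2
= 48771960 + 231317883
= 2.8009e+08


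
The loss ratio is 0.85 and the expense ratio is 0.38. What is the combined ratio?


Combined ratio = loss ratio + expense ratio
= 0.85 + 0.38
= 1.23


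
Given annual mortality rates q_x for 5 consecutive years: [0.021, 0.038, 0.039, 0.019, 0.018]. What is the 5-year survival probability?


p_k = 1 - q_k for each year
Survival = product of (1 - q_k)
= 0.979 * 0.962 * 0.961 * 0.981 * 0.982
= 0.8719


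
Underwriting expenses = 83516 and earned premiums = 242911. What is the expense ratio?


Expense ratio = expenses / premiums
= 83516 / 242911
= 0.3438


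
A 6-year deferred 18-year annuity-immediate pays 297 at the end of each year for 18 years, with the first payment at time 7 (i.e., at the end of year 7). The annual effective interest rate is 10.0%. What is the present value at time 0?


PV at time 6 of the 18-year annuity-immediate:
a_n = 297 * (1-(1+0.1)^(-18))/0.1 = 2435.8194
Discount back 6 years to time 0:
PV = 2435.8194 * (1+0.1)^(-6)
= 2435.8194 * 0.564474
= 1374.9565


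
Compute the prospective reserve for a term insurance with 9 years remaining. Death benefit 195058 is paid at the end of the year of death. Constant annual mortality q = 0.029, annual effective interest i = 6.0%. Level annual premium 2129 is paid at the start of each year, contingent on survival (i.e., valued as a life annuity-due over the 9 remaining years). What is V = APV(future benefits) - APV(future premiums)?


v = 1/(1+i) = 0.943396
APV(future benefits) per unit = sum_{k=0}^{8} k_p_x * q * v^(k+1) = 0.177854
APV(future benefits) = 195058 * 0.177854 = 34691.8636
Life annuity-due factor ä_{x:9} = sum_{k=0}^{8} k_p_x * v^k = 6.500874
APV(future premiums) = 2129 * 6.500874 = 13840.3602
V = 34691.8636 - 13840.3602
= 20851.5034


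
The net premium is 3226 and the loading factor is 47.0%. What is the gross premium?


Gross = net * (1 + loading)
= 3226 * (1 + 0.47)
= 3226 * 1.47
= 4742.22


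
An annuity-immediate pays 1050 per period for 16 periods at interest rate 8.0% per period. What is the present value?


PV = PMT * (1 - (1+i)^(-n)) / i
= 1050 * (1 - (1+0.08)^(-16)) / 0.08
= 1050 * (1 - 0.29189) / 0.08
= 1050 * 8.851369
= 9293.9376


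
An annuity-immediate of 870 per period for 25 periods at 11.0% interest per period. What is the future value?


FV = PMT * ((1+i)^n - 1) / i
= 870 * ((1.11)^25 - 1) / 0.11
= 870 * (13.585464 - 1) / 0.11
= 99539.5774


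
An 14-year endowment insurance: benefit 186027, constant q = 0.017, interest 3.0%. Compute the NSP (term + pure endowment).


Term component = 32295.4588
Pure endowment = 14_p_x * v^14 * benefit = 0.786592 * 0.661118 * 186027 = 96739.5552
NSP = 129035.014


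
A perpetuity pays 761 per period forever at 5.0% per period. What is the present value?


PV = PMT / i
= 761 / 0.05
= 15220.0


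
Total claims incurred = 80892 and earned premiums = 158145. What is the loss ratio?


Loss ratio = claims / premiums
= 80892 / 158145
= 0.5115


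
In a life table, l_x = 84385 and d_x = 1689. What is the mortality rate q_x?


q_x = d_x / l_x
= 1689 / 84385
= 0.02


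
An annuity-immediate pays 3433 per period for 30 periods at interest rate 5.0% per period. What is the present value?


PV = PMT * (1 - (1+i)^(-n)) / i
= 3433 * (1 - (1+0.05)^(-30)) / 0.05
= 3433 * (1 - 0.231377) / 0.05
= 3433 * 15.372451
= 52773.6244


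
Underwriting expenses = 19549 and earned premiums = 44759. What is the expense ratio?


Expense ratio = expenses / premiums
= 19549 / 44759
= 0.4368


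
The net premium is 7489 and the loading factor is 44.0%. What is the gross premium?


Gross = net * (1 + loading)
= 7489 * (1 + 0.44)
= 7489 * 1.44
= 10784.16


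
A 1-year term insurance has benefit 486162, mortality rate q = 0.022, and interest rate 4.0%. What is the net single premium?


NSP = benefit * q * v
v = 1/(1+i) = 0.961538
NSP = 486162 * 0.022 * 0.961538
= 10284.1962


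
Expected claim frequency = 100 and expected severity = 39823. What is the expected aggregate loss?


E[S] = E[N] * E[X]
= 100 * 39823
= 3.9823e+06


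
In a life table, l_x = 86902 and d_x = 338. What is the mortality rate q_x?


q_x = d_x / l_x
= 338 / 86902
= 0.0039


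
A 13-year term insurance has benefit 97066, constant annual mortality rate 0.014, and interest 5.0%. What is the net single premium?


NSP = benefit * sum_{k=0}^{n-1} k_p_x * q * v^(k+1)
With constant q=0.014, v=0.952381
Sum = 0.12217
NSP = 97066 * 0.12217
= 11858.5561


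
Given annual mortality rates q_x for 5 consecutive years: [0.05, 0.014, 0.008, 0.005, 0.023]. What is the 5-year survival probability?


p_k = 1 - q_k for each year
Survival = product of (1 - q_k)
= 0.95 * 0.986 * 0.992 * 0.995 * 0.977
= 0.9033


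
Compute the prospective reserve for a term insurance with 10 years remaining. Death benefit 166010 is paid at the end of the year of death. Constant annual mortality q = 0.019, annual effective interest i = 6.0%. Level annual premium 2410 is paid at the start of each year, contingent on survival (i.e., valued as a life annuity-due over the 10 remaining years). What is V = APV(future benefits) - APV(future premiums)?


v = 1/(1+i) = 0.943396
APV(future benefits) per unit = sum_{k=0}^{9} k_p_x * q * v^(k+1) = 0.129651
APV(future benefits) = 166010 * 0.129651 = 21523.3051
Life annuity-due factor ä_{x:10} = sum_{k=0}^{9} k_p_x * v^k = 7.233142
APV(future premiums) = 2410 * 7.233142 = 17431.8716
V = 21523.3051 - 17431.8716
= 4091.4335


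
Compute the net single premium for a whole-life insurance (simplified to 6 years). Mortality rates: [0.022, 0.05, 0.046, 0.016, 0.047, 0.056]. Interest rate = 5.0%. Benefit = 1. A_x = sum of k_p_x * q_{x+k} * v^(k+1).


v = 0.952381
Year 0: k_p_x=1.0, q=0.022, term=0.020952
Year 1: k_p_x=0.978, q=0.05, term=0.044354
Year 2: k_p_x=0.9291, q=0.046, term=0.036919
Year 3: k_p_x=0.886361, q=0.016, term=0.011667
Year 4: k_p_x=0.87218, q=0.047, term=0.032119
Year 5: k_p_x=0.831187, q=0.056, term=0.034734
A_x = 0.1807


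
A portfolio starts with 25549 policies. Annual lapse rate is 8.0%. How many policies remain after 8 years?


remaining = initial * (1 - lapse)^years
= 25549 * (1 - 0.08)^8
= 25549 * 0.513219
= 13112.229


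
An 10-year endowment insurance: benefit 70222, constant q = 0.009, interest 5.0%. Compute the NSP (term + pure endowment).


Term component = 4704.1442
Pure endowment = 10_p_x * v^10 * benefit = 0.913559 * 0.613913 * 70222 = 39383.7212
NSP = 44087.8654


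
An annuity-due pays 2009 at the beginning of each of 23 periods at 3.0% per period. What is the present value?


PV_due = PMT * (1-(1+i)^(-n))/i * (1+i)
PV_immediate = 33035.2092
PV_due = 33035.2092 * 1.03
= 34026.2655


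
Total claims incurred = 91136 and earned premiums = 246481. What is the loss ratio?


Loss ratio = claims / premiums
= 91136 / 246481
= 0.3697


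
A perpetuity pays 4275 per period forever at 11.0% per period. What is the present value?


PV = PMT / i
= 4275 / 0.11
= 38863.6364


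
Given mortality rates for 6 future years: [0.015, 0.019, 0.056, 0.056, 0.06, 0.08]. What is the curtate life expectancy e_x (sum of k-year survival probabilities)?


e_x = sum_{k=1}^{n} k_p_x
k_p_x values:
  1_p_x = 0.985
  2_p_x = 0.966285
  3_p_x = 0.912173
  4_p_x = 0.861091
  5_p_x = 0.809426
  6_p_x = 0.744672
e_x = 5.2786


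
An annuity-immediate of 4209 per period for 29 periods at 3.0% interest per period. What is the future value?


FV = PMT * ((1+i)^n - 1) / i
= 4209 * ((1.03)^29 - 1) / 0.03
= 4209 * (2.356566 - 1) / 0.03
= 190326.1405


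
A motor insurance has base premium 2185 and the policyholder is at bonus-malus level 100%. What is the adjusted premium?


adjusted = base * BM_level / 100
= 2185 * 100 / 100
= 2185 * 1.0
= 2185.0


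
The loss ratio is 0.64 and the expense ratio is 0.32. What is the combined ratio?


Combined ratio = loss ratio + expense ratio
= 0.64 + 0.32
= 0.96


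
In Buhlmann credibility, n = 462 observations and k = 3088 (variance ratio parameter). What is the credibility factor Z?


Z = n / (n + k)
= 462 / (462 + 3088)
= 462 / 3550
= 0.1301


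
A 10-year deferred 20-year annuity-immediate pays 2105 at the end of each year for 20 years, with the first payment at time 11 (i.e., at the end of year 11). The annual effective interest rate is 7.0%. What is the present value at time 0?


PV at time 10 of the 20-year annuity-immediate:
a_n = 2105 * (1-(1+0.07)^(-20))/0.07 = 22300.4
Discount back 10 years to time 0:
PV = 22300.4 * (1+0.07)^(-10)
= 22300.4 * 0.508349
= 11336.3925


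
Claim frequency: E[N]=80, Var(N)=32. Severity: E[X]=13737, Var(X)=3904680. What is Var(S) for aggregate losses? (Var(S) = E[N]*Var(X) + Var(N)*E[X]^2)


Var(S) = E[N]*Var(X) + Var(N)*E[X]^2
= 80*3904680 + 32*13737^2
= 312374400 + 6038565408
= 6.3509e+09


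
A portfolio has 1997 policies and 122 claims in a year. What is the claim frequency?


frequency = claims / policies
= 122 / 1997
= 0.0611


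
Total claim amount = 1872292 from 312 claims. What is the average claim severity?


severity = total / number
= 1872292 / 312
= 6000.9359


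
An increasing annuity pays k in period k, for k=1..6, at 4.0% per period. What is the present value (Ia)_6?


(Ia)_n = sum_{k=1}^{n} k * v^k, v = 1/(1+i)
v = 0.961538
Sum computed term by term:
(Ia)_6 = 17.7484


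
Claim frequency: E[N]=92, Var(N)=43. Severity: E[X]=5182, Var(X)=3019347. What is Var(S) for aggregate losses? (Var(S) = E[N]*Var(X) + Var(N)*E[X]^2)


Var(S) = E[N]*Var(X) + Var(N)*E[X]^2
= 92*3019347 + 43*5182^2
= 277779924 + 1154684332
= 1.4325e+09


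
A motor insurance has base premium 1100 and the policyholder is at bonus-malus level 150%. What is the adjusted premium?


adjusted = base * BM_level / 100
= 1100 * 150 / 100
= 1100 * 1.5
= 1650.0


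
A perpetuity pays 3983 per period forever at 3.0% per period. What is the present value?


PV = PMT / i
= 3983 / 0.03
= 132766.6667


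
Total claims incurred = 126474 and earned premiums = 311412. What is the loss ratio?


Loss ratio = claims / premiums
= 126474 / 311412
= 0.4061


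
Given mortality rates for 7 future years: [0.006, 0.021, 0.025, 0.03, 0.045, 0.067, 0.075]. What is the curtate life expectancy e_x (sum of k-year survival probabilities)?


e_x = sum_{k=1}^{n} k_p_x
k_p_x values:
  1_p_x = 0.994
  2_p_x = 0.973126
  3_p_x = 0.948798
  4_p_x = 0.920334
  5_p_x = 0.878919
  6_p_x = 0.820031
  7_p_x = 0.758529
e_x = 6.2937


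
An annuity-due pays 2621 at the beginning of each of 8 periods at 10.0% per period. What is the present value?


PV_due = PMT * (1-(1+i)^(-n))/i * (1+i)
PV_immediate = 13982.8416
PV_due = 13982.8416 * 1.1
= 15381.1257


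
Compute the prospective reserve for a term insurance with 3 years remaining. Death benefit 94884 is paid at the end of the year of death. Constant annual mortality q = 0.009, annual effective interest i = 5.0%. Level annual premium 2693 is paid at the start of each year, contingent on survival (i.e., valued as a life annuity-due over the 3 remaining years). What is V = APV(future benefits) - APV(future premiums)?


v = 1/(1+i) = 0.952381
APV(future benefits) per unit = sum_{k=0}^{2} k_p_x * q * v^(k+1) = 0.024296
APV(future benefits) = 94884 * 0.024296 = 2305.3444
Life annuity-due factor ä_{x:3} = sum_{k=0}^{2} k_p_x * v^k = 2.834586
APV(future premiums) = 2693 * 2.834586 = 7633.5399
V = 2305.3444 - 7633.5399
= -5328.1955


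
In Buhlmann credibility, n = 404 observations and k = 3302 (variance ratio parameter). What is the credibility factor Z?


Z = n / (n + k)
= 404 / (404 + 3302)
= 404 / 3706
= 0.109


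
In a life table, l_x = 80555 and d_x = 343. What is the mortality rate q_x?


q_x = d_x / l_x
= 343 / 80555
= 0.0043


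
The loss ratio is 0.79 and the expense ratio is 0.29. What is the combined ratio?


Combined ratio = loss ratio + expense ratio
= 0.79 + 0.29
= 1.08


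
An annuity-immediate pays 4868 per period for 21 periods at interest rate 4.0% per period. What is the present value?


PV = PMT * (1 - (1+i)^(-n)) / i
= 4868 * (1 - (1+0.04)^(-21)) / 0.04
= 4868 * (1 - 0.438834) / 0.04
= 4868 * 14.02916
= 68293.9506


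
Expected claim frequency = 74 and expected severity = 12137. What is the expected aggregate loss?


E[S] = E[N] * E[X]
= 74 * 12137
= 898138


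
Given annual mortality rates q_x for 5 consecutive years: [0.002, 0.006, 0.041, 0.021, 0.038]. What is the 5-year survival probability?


p_k = 1 - q_k for each year
Survival = product of (1 - q_k)
= 0.998 * 0.994 * 0.959 * 0.979 * 0.962
= 0.896


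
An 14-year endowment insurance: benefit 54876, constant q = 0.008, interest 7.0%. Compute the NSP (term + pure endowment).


Term component = 3677.7071
Pure endowment = 14_p_x * v^14 * benefit = 0.893642 * 0.387817 * 54876 = 19018.3559
NSP = 22696.063


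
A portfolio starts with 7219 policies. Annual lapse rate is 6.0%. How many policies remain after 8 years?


remaining = initial * (1 - lapse)^years
= 7219 * (1 - 0.06)^8
= 7219 * 0.609569
= 4400.4782


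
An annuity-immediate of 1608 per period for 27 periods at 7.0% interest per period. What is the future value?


FV = PMT * ((1+i)^n - 1) / i
= 1608 * ((1.07)^27 - 1) / 0.07
= 1608 * (6.213868 - 1) / 0.07
= 119769.9878


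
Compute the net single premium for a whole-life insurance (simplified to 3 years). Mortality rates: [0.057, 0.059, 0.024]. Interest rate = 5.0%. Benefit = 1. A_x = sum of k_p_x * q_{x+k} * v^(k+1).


v = 0.952381
Year 0: k_p_x=1.0, q=0.057, term=0.054286
Year 1: k_p_x=0.943, q=0.059, term=0.050464
Year 2: k_p_x=0.887363, q=0.024, term=0.018397
A_x = 0.1231


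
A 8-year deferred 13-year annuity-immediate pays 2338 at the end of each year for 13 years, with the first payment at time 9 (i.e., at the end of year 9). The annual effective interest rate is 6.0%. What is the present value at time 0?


PV at time 8 of the 13-year annuity-immediate:
a_n = 2338 * (1-(1+0.06)^(-13))/0.06 = 20697.5728
Discount back 8 years to time 0:
PV = 20697.5728 * (1+0.06)^(-8)
= 20697.5728 * 0.627412
= 12985.9132


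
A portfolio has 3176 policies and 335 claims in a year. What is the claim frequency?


frequency = claims / policies
= 335 / 3176
= 0.1055


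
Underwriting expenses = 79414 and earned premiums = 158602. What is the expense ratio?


Expense ratio = expenses / premiums
= 79414 / 158602
= 0.5007


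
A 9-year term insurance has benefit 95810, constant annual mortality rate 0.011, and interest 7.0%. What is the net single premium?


NSP = benefit * sum_{k=0}^{n-1} k_p_x * q * v^(k+1)
With constant q=0.011, v=0.934579
Sum = 0.068934
NSP = 95810 * 0.068934
= 6604.5826


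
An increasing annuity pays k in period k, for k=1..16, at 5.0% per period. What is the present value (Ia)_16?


(Ia)_n = sum_{k=1}^{n} k * v^k, v = 1/(1+i)
v = 0.952381
Sum computed term by term:
(Ia)_16 = 80.9975


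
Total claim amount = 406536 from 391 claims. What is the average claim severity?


severity = total / number
= 406536 / 391
= 1039.734


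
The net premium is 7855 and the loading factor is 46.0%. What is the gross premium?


Gross = net * (1 + loading)
= 7855 * (1 + 0.46)
= 7855 * 1.46
= 11468.3


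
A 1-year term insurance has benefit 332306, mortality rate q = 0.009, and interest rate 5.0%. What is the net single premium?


NSP = benefit * q * v
v = 1/(1+i) = 0.952381
NSP = 332306 * 0.009 * 0.952381
= 2848.3371


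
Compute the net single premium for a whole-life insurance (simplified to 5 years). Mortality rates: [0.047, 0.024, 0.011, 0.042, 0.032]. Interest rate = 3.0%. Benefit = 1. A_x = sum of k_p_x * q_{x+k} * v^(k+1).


v = 0.970874
Year 0: k_p_x=1.0, q=0.047, term=0.045631
Year 1: k_p_x=0.953, q=0.024, term=0.021559
Year 2: k_p_x=0.930128, q=0.011, term=0.009363
Year 3: k_p_x=0.919897, q=0.042, term=0.034327
Year 4: k_p_x=0.881261, q=0.032, term=0.024326
A_x = 0.1352


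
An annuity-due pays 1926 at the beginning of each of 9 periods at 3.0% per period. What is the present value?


PV_due = PMT * (1-(1+i)^(-n))/i * (1+i)
PV_immediate = 14996.0458
PV_due = 14996.0458 * 1.03
= 15445.9272


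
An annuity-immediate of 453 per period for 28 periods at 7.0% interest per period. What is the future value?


FV = PMT * ((1+i)^n - 1) / i
= 453 * ((1.07)^28 - 1) / 0.07
= 453 * (6.648838 - 1) / 0.07
= 36556.054


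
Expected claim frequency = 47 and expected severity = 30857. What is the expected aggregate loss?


E[S] = E[N] * E[X]
= 47 * 30857
= 1.4503e+06


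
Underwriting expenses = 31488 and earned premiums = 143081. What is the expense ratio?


Expense ratio = expenses / premiums
= 31488 / 143081
= 0.2201


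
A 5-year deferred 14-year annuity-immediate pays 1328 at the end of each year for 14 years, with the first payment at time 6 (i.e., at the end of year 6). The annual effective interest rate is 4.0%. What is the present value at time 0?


PV at time 5 of the 14-year annuity-immediate:
a_n = 1328 * (1-(1+0.04)^(-14))/0.04 = 14027.8273
Discount back 5 years to time 0:
PV = 14027.8273 * (1+0.04)^(-5)
= 14027.8273 * 0.821927
= 11529.8515


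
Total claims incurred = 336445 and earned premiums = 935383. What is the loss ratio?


Loss ratio = claims / premiums
= 336445 / 935383
= 0.3597


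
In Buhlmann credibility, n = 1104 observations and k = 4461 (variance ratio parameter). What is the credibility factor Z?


Z = n / (n + k)
= 1104 / (1104 + 4461)
= 1104 / 5565
= 0.1984


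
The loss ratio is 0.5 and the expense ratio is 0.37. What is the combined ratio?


Combined ratio = loss ratio + expense ratio
= 0.5 + 0.37
= 0.87


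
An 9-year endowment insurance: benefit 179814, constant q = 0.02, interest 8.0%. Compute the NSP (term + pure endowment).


Term component = 20963.383
Pure endowment = 9_p_x * v^9 * benefit = 0.833748 * 0.500249 * 179814 = 74997.0851
NSP = 95960.4681


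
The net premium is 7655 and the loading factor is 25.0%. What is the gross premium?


Gross = net * (1 + loading)
= 7655 * (1 + 0.25)
= 7655 * 1.25
= 9568.75


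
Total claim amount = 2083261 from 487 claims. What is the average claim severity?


severity = total / number
= 2083261 / 487
= 4277.7433


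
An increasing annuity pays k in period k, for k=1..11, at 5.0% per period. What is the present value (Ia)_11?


(Ia)_n = sum_{k=1}^{n} k * v^k, v = 1/(1+i)
v = 0.952381
Sum computed term by term:
(Ia)_11 = 45.8053


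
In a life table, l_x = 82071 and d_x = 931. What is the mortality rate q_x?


q_x = d_x / l_x
= 931 / 82071
= 0.0113


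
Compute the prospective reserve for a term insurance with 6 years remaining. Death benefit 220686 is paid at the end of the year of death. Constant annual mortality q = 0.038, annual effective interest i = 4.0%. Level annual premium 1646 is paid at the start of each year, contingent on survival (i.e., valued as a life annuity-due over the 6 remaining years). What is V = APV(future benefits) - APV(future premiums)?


v = 1/(1+i) = 0.961538
APV(future benefits) per unit = sum_{k=0}^{5} k_p_x * q * v^(k+1) = 0.182011
APV(future benefits) = 220686 * 0.182011 = 40167.3252
Life annuity-due factor ä_{x:6} = sum_{k=0}^{5} k_p_x * v^k = 4.981359
APV(future premiums) = 1646 * 4.981359 = 8199.3175
V = 40167.3252 - 8199.3175
= 31968.0077


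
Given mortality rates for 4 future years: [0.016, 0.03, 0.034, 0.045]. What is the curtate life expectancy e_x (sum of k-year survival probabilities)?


e_x = sum_{k=1}^{n} k_p_x
k_p_x values:
  1_p_x = 0.984
  2_p_x = 0.95448
  3_p_x = 0.922028
  4_p_x = 0.880536
e_x = 3.741


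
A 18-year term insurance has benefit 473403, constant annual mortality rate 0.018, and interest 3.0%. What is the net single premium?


NSP = benefit * sum_{k=0}^{n-1} k_p_x * q * v^(k+1)
With constant q=0.018, v=0.970874
Sum = 0.216157
NSP = 473403 * 0.216157
= 102329.3857


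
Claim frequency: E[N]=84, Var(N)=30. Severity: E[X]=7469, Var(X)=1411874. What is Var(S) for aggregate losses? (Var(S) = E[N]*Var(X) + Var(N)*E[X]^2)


Var(S) = E[N]*Var(X) + Var(N)*E[X]^2
= 84*1411874 + 30*7469^2
= 118597416 + 1673578830
= 1.7922e+09


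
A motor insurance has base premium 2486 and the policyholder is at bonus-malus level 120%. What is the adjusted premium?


adjusted = base * BM_level / 100
= 2486 * 120 / 100
= 2486 * 1.2
= 2983.2


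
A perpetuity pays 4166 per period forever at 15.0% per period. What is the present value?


PV = PMT / i
= 4166 / 0.15
= 27773.3333


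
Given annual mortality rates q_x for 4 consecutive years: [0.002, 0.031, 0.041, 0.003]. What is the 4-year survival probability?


p_k = 1 - q_k for each year
Survival = product of (1 - q_k)
= 0.998 * 0.969 * 0.959 * 0.997
= 0.9246


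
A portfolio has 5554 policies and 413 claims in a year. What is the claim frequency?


frequency = claims / policies
= 413 / 5554
= 0.0744


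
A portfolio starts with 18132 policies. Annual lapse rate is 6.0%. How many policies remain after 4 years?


remaining = initial * (1 - lapse)^years
= 18132 * (1 - 0.06)^4
= 18132 * 0.780749
= 14156.5401


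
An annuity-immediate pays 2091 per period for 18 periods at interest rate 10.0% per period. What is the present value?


PV = PMT * (1 - (1+i)^(-n)) / i
= 2091 * (1 - (1+0.1)^(-18)) / 0.1
= 2091 * (1 - 0.179859) / 0.1
= 2091 * 8.201412
= 17149.1527


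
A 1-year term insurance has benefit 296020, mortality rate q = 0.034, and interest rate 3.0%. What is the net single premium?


NSP = benefit * q * v
v = 1/(1+i) = 0.970874
NSP = 296020 * 0.034 * 0.970874
= 9771.534


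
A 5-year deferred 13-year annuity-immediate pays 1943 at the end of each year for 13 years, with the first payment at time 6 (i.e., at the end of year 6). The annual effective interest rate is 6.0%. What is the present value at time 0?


PV at time 5 of the 13-year annuity-immediate:
a_n = 1943 * (1-(1+0.06)^(-13))/0.06 = 17200.763
Discount back 5 years to time 0:
PV = 17200.763 * (1+0.06)^(-5)
= 17200.763 * 0.747258
= 12853.4107


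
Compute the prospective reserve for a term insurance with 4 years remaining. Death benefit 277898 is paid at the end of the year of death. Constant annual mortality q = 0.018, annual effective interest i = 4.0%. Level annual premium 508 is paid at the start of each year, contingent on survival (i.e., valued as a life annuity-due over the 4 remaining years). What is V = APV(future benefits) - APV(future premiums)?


v = 1/(1+i) = 0.961538
APV(future benefits) per unit = sum_{k=0}^{3} k_p_x * q * v^(k+1) = 0.063652
APV(future benefits) = 277898 * 0.063652 = 17688.6715
Life annuity-due factor ä_{x:4} = sum_{k=0}^{3} k_p_x * v^k = 3.677652
APV(future premiums) = 508 * 3.677652 = 1868.2472
V = 17688.6715 - 1868.2472
= 15820.4243


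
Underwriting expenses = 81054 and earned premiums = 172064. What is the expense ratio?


Expense ratio = expenses / premiums
= 81054 / 172064
= 0.4711


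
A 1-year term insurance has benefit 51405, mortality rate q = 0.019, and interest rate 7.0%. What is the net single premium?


NSP = benefit * q * v
v = 1/(1+i) = 0.934579
NSP = 51405 * 0.019 * 0.934579
= 912.7991


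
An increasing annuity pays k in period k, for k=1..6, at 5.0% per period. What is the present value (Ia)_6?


(Ia)_n = sum_{k=1}^{n} k * v^k, v = 1/(1+i)
v = 0.952381
Sum computed term by term:
(Ia)_6 = 17.0437


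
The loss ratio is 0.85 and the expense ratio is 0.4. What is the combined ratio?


Combined ratio = loss ratio + expense ratio
= 0.85 + 0.4
= 1.25


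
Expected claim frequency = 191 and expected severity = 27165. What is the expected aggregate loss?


E[S] = E[N] * E[X]
= 191 * 27165
= 5.1885e+06


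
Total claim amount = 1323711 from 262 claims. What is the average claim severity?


severity = total / number
= 1323711 / 262
= 5052.3321


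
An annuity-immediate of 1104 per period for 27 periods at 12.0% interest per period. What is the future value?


FV = PMT * ((1+i)^n - 1) / i
= 1104 * ((1.12)^27 - 1) / 0.12
= 1104 * (21.324881 - 1) / 0.12
= 186988.9033


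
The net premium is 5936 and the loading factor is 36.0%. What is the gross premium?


Gross = net * (1 + loading)
= 5936 * (1 + 0.36)
= 5936 * 1.36
= 8072.96


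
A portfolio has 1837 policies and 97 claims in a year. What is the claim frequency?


frequency = claims / policies
= 97 / 1837
= 0.0528


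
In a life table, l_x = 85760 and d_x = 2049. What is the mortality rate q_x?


q_x = d_x / l_x
= 2049 / 85760
= 0.0239


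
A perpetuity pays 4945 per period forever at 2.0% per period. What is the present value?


PV = PMT / i
= 4945 / 0.02
= 247250.0


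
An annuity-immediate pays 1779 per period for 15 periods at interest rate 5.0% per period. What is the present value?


PV = PMT * (1 - (1+i)^(-n)) / i
= 1779 * (1 - (1+0.05)^(-15)) / 0.05
= 1779 * (1 - 0.481017) / 0.05
= 1779 * 10.379658
= 18465.4116


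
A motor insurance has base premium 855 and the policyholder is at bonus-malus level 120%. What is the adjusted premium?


adjusted = base * BM_level / 100
= 855 * 120 / 100
= 855 * 1.2
= 1026.0


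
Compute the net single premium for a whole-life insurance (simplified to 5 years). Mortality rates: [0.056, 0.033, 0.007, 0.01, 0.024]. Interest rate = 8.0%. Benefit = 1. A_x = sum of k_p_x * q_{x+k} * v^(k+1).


v = 0.925926
Year 0: k_p_x=1.0, q=0.056, term=0.051852
Year 1: k_p_x=0.944, q=0.033, term=0.026708
Year 2: k_p_x=0.912848, q=0.007, term=0.005073
Year 3: k_p_x=0.906458, q=0.01, term=0.006663
Year 4: k_p_x=0.897393, q=0.024, term=0.014658
A_x = 0.105


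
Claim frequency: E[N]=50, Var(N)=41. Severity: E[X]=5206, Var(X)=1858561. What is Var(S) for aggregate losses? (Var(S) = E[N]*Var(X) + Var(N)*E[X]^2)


Var(S) = E[N]*Var(X) + Var(N)*E[X]^2
= 50*1858561 + 41*5206^2
= 92928050 + 1111199876
= 1.2041e+09


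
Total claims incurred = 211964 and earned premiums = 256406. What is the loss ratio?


Loss ratio = claims / premiums
= 211964 / 256406
= 0.8267


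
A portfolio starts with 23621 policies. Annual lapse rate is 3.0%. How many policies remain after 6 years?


remaining = initial * (1 - lapse)^years
= 23621 * (1 - 0.03)^6
= 23621 * 0.832972
= 19675.6317


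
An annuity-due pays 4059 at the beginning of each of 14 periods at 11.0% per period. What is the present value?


PV_due = PMT * (1-(1+i)^(-n))/i * (1+i)
PV_immediate = 28339.391
PV_due = 28339.391 * 1.11
= 31456.724


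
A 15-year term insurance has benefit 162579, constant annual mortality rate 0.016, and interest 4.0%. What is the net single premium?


NSP = benefit * sum_{k=0}^{n-1} k_p_x * q * v^(k+1)
With constant q=0.016, v=0.961538
Sum = 0.16116
NSP = 162579 * 0.16116
= 26201.2472


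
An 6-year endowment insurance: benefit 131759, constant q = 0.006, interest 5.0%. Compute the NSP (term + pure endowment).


Term component = 3956.2796
Pure endowment = 6_p_x * v^6 * benefit = 0.964536 * 0.746215 * 131759 = 94833.7233
NSP = 98790.003


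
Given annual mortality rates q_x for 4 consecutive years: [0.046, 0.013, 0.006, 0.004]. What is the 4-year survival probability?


p_k = 1 - q_k for each year
Survival = product of (1 - q_k)
= 0.954 * 0.987 * 0.994 * 0.996
= 0.9322


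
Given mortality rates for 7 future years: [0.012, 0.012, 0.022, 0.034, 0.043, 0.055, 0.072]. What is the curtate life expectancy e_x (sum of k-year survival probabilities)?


e_x = sum_{k=1}^{n} k_p_x
k_p_x values:
  1_p_x = 0.988
  2_p_x = 0.976144
  3_p_x = 0.954669
  4_p_x = 0.92221
  5_p_x = 0.882555
  6_p_x = 0.834015
  7_p_x = 0.773965
e_x = 6.3316


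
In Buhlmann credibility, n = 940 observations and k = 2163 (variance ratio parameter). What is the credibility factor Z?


Z = n / (n + k)
= 940 / (940 + 2163)
= 940 / 3103
= 0.3029


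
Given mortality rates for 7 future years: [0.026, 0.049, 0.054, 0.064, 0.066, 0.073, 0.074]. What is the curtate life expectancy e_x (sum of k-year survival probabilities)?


e_x = sum_{k=1}^{n} k_p_x
k_p_x values:
  1_p_x = 0.974
  2_p_x = 0.926274
  3_p_x = 0.876255
  4_p_x = 0.820175
  5_p_x = 0.766043
  6_p_x = 0.710122
  7_p_x = 0.657573
e_x = 5.7304


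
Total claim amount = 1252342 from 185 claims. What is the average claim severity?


severity = total / number
= 1252342 / 185
= 6769.4162


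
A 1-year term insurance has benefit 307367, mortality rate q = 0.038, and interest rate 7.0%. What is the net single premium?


NSP = benefit * q * v
v = 1/(1+i) = 0.934579
NSP = 307367 * 0.038 * 0.934579
= 10915.8374


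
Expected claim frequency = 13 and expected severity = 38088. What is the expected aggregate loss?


E[S] = E[N] * E[X]
= 13 * 38088
= 495144


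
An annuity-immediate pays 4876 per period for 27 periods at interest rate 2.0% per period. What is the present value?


PV = PMT * (1 - (1+i)^(-n)) / i
= 4876 * (1 - (1+0.02)^(-27)) / 0.02
= 4876 * (1 - 0.585862) / 0.02
= 4876 * 20.706898
= 100966.8337


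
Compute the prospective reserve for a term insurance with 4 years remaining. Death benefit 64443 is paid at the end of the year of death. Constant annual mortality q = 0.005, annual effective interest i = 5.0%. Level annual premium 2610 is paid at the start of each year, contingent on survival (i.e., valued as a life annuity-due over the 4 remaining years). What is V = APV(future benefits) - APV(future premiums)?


v = 1/(1+i) = 0.952381
APV(future benefits) per unit = sum_{k=0}^{3} k_p_x * q * v^(k+1) = 0.017603
APV(future benefits) = 64443 * 0.017603 = 1134.3642
Life annuity-due factor ä_{x:4} = sum_{k=0}^{3} k_p_x * v^k = 3.696546
APV(future premiums) = 2610 * 3.696546 = 9647.9841
V = 1134.3642 - 9647.9841
= -8513.6198


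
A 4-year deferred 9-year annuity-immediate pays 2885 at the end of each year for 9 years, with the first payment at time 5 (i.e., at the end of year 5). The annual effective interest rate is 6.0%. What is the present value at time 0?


PV at time 4 of the 9-year annuity-immediate:
a_n = 2885 * (1-(1+0.06)^(-9))/0.06 = 19622.8822
Discount back 4 years to time 0:
PV = 19622.8822 * (1+0.06)^(-4)
= 19622.8822 * 0.792094
= 15543.1607


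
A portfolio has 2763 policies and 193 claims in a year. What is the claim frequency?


frequency = claims / policies
= 193 / 2763
= 0.0699


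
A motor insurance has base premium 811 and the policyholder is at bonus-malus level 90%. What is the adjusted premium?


adjusted = base * BM_level / 100
= 811 * 90 / 100
= 811 * 0.9
= 729.9


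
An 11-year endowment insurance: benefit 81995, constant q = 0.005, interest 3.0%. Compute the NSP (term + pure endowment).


Term component = 3705.3929
Pure endowment = 11_p_x * v^11 * benefit = 0.946355 * 0.722421 * 81995 = 56057.2497
NSP = 59762.6426


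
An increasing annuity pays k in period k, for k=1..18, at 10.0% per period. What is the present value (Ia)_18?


(Ia)_n = sum_{k=1}^{n} k * v^k, v = 1/(1+i)
v = 0.909091
Sum computed term by term:
(Ia)_18 = 57.841


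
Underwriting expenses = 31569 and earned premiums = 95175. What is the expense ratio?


Expense ratio = expenses / premiums
= 31569 / 95175
= 0.3317


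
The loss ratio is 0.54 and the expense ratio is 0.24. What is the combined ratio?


Combined ratio = loss ratio + expense ratio
= 0.54 + 0.24
= 0.78


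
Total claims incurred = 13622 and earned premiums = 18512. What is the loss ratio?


Loss ratio = claims / premiums
= 13622 / 18512
= 0.7358


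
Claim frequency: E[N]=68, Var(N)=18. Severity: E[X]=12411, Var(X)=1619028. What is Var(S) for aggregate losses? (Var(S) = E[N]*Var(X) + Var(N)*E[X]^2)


Var(S) = E[N]*Var(X) + Var(N)*E[X]^2
= 68*1619028 + 18*12411^2
= 110093904 + 2772592578
= 2.8827e+09


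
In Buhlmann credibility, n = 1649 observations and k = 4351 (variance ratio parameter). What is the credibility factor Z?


Z = n / (n + k)
= 1649 / (1649 + 4351)
= 1649 / 6000
= 0.2748


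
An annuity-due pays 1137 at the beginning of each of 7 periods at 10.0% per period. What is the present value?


PV_due = PMT * (1-(1+i)^(-n))/i * (1+i)
PV_immediate = 5535.3922
PV_due = 5535.3922 * 1.1
= 6088.9314


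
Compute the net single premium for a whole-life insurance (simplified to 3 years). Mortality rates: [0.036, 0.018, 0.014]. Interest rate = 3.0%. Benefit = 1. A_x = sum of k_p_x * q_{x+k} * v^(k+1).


v = 0.970874
Year 0: k_p_x=1.0, q=0.036, term=0.034951
Year 1: k_p_x=0.964, q=0.018, term=0.016356
Year 2: k_p_x=0.946648, q=0.014, term=0.012128
A_x = 0.0634


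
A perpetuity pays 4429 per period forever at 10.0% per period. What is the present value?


PV = PMT / i
= 4429 / 0.1
= 44290.0


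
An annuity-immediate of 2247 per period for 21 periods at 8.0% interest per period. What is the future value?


FV = PMT * ((1+i)^n - 1) / i
= 2247 * ((1.08)^21 - 1) / 0.08
= 2247 * (5.033834 - 1) / 0.08
= 113300.3045


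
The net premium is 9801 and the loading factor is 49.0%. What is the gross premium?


Gross = net * (1 + loading)
= 9801 * (1 + 0.49)
= 9801 * 1.49
= 14603.49


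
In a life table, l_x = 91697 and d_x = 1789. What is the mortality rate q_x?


q_x = d_x / l_x
= 1789 / 91697
= 0.0195


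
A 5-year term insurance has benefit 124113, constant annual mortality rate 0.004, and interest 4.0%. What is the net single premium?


NSP = benefit * sum_{k=0}^{n-1} k_p_x * q * v^(k+1)
With constant q=0.004, v=0.961538
Sum = 0.017671
NSP = 124113 * 0.017671
= 2193.1946


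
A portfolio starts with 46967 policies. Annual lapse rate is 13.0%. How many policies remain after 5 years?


remaining = initial * (1 - lapse)^years
= 46967 * (1 - 0.13)^5
= 46967 * 0.498421
= 23409.3354


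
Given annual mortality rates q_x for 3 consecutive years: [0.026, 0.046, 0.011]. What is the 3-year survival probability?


p_k = 1 - q_k for each year
Survival = product of (1 - q_k)
= 0.974 * 0.954 * 0.989
= 0.919


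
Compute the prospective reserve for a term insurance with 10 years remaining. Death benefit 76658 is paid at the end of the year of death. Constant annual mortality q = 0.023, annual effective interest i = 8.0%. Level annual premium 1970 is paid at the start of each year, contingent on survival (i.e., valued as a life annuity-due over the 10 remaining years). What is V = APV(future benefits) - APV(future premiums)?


v = 1/(1+i) = 0.925926
APV(future benefits) per unit = sum_{k=0}^{9} k_p_x * q * v^(k+1) = 0.141342
APV(future benefits) = 76658 * 0.141342 = 10834.9633
Life annuity-due factor ä_{x:10} = sum_{k=0}^{9} k_p_x * v^k = 6.636909
APV(future premiums) = 1970 * 6.636909 = 13074.7112
V = 10834.9633 - 13074.7112
= -2239.7479
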